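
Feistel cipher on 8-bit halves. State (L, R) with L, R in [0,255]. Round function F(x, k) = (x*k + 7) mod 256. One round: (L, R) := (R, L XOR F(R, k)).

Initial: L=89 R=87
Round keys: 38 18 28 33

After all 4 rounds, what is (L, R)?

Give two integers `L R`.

Round 1 (k=38): L=87 R=168
Round 2 (k=18): L=168 R=128
Round 3 (k=28): L=128 R=175
Round 4 (k=33): L=175 R=22

Answer: 175 22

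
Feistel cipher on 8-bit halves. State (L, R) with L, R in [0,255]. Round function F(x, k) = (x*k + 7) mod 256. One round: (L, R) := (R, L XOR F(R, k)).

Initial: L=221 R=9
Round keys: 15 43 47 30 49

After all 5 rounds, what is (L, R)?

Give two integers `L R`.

Answer: 140 198

Derivation:
Round 1 (k=15): L=9 R=83
Round 2 (k=43): L=83 R=241
Round 3 (k=47): L=241 R=21
Round 4 (k=30): L=21 R=140
Round 5 (k=49): L=140 R=198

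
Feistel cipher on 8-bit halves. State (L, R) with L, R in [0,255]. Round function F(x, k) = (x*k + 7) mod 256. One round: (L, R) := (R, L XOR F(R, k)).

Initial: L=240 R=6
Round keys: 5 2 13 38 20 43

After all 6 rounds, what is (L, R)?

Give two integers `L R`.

Answer: 120 137

Derivation:
Round 1 (k=5): L=6 R=213
Round 2 (k=2): L=213 R=183
Round 3 (k=13): L=183 R=135
Round 4 (k=38): L=135 R=166
Round 5 (k=20): L=166 R=120
Round 6 (k=43): L=120 R=137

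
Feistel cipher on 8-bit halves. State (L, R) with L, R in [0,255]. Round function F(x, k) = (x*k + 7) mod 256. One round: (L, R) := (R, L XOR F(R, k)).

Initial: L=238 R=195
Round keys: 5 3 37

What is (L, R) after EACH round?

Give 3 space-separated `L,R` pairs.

Round 1 (k=5): L=195 R=56
Round 2 (k=3): L=56 R=108
Round 3 (k=37): L=108 R=155

Answer: 195,56 56,108 108,155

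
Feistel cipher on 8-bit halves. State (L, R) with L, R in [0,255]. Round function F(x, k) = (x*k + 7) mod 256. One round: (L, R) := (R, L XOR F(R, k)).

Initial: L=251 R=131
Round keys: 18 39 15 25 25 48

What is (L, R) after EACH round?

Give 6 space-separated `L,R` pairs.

Answer: 131,198 198,178 178,179 179,48 48,4 4,247

Derivation:
Round 1 (k=18): L=131 R=198
Round 2 (k=39): L=198 R=178
Round 3 (k=15): L=178 R=179
Round 4 (k=25): L=179 R=48
Round 5 (k=25): L=48 R=4
Round 6 (k=48): L=4 R=247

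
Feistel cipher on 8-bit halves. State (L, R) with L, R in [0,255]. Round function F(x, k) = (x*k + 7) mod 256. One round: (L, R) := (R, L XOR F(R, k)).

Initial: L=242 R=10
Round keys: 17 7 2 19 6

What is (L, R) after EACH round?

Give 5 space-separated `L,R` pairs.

Answer: 10,67 67,214 214,240 240,1 1,253

Derivation:
Round 1 (k=17): L=10 R=67
Round 2 (k=7): L=67 R=214
Round 3 (k=2): L=214 R=240
Round 4 (k=19): L=240 R=1
Round 5 (k=6): L=1 R=253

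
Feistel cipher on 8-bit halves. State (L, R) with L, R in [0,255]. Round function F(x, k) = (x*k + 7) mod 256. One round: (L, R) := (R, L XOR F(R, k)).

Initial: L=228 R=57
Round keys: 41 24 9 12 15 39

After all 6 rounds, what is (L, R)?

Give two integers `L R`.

Answer: 115 161

Derivation:
Round 1 (k=41): L=57 R=204
Round 2 (k=24): L=204 R=30
Round 3 (k=9): L=30 R=217
Round 4 (k=12): L=217 R=45
Round 5 (k=15): L=45 R=115
Round 6 (k=39): L=115 R=161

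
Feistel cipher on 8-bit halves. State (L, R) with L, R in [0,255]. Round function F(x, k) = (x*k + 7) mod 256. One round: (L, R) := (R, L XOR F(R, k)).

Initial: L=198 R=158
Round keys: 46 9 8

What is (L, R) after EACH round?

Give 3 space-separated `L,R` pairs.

Answer: 158,173 173,130 130,186

Derivation:
Round 1 (k=46): L=158 R=173
Round 2 (k=9): L=173 R=130
Round 3 (k=8): L=130 R=186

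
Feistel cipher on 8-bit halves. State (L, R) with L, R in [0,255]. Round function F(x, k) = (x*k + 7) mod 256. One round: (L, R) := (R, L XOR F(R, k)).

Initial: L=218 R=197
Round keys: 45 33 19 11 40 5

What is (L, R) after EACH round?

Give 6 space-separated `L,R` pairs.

Answer: 197,114 114,124 124,73 73,86 86,62 62,107

Derivation:
Round 1 (k=45): L=197 R=114
Round 2 (k=33): L=114 R=124
Round 3 (k=19): L=124 R=73
Round 4 (k=11): L=73 R=86
Round 5 (k=40): L=86 R=62
Round 6 (k=5): L=62 R=107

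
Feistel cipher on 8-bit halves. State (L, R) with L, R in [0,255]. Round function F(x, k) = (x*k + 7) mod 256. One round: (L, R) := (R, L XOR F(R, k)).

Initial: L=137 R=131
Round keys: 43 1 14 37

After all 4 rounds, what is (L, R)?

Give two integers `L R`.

Round 1 (k=43): L=131 R=129
Round 2 (k=1): L=129 R=11
Round 3 (k=14): L=11 R=32
Round 4 (k=37): L=32 R=172

Answer: 32 172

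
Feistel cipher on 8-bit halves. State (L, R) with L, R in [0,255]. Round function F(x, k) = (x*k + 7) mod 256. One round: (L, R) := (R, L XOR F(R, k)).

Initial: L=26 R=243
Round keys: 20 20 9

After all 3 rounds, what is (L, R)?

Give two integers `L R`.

Round 1 (k=20): L=243 R=25
Round 2 (k=20): L=25 R=8
Round 3 (k=9): L=8 R=86

Answer: 8 86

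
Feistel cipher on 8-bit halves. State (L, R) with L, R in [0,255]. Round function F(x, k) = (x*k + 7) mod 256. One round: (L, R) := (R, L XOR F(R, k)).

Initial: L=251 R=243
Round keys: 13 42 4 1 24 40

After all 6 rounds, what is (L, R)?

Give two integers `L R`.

Answer: 133 52

Derivation:
Round 1 (k=13): L=243 R=165
Round 2 (k=42): L=165 R=234
Round 3 (k=4): L=234 R=10
Round 4 (k=1): L=10 R=251
Round 5 (k=24): L=251 R=133
Round 6 (k=40): L=133 R=52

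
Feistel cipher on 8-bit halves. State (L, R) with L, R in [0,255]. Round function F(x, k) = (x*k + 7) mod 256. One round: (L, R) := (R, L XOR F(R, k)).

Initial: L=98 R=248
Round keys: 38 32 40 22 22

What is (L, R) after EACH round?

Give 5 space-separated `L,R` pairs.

Round 1 (k=38): L=248 R=181
Round 2 (k=32): L=181 R=95
Round 3 (k=40): L=95 R=106
Round 4 (k=22): L=106 R=124
Round 5 (k=22): L=124 R=197

Answer: 248,181 181,95 95,106 106,124 124,197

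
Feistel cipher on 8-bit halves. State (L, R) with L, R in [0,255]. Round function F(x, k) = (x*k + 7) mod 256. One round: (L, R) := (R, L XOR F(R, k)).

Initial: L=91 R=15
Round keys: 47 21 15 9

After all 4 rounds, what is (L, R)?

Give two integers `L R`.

Round 1 (k=47): L=15 R=147
Round 2 (k=21): L=147 R=25
Round 3 (k=15): L=25 R=237
Round 4 (k=9): L=237 R=69

Answer: 237 69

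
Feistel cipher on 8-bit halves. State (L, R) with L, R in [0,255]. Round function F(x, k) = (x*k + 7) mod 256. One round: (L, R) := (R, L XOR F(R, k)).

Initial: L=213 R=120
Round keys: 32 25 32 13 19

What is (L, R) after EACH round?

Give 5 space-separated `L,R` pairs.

Round 1 (k=32): L=120 R=210
Round 2 (k=25): L=210 R=241
Round 3 (k=32): L=241 R=245
Round 4 (k=13): L=245 R=137
Round 5 (k=19): L=137 R=199

Answer: 120,210 210,241 241,245 245,137 137,199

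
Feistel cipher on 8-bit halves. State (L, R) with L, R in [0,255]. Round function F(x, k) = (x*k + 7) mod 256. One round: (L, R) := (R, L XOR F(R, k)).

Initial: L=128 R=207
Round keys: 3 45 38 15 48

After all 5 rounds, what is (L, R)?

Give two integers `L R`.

Round 1 (k=3): L=207 R=244
Round 2 (k=45): L=244 R=36
Round 3 (k=38): L=36 R=171
Round 4 (k=15): L=171 R=40
Round 5 (k=48): L=40 R=44

Answer: 40 44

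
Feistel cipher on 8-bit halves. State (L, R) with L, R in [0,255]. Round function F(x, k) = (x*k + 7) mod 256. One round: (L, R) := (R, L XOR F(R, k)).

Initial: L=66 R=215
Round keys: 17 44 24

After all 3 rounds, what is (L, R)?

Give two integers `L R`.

Answer: 192 11

Derivation:
Round 1 (k=17): L=215 R=12
Round 2 (k=44): L=12 R=192
Round 3 (k=24): L=192 R=11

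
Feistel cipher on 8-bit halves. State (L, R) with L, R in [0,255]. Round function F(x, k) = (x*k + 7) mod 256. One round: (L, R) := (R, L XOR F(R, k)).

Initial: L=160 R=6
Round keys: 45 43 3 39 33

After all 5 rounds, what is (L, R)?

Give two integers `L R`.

Answer: 101 134

Derivation:
Round 1 (k=45): L=6 R=181
Round 2 (k=43): L=181 R=104
Round 3 (k=3): L=104 R=138
Round 4 (k=39): L=138 R=101
Round 5 (k=33): L=101 R=134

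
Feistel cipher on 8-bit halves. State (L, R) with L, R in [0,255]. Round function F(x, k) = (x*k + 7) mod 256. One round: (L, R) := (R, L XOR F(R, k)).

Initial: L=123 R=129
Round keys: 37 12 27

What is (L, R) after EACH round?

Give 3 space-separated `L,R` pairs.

Round 1 (k=37): L=129 R=215
Round 2 (k=12): L=215 R=154
Round 3 (k=27): L=154 R=146

Answer: 129,215 215,154 154,146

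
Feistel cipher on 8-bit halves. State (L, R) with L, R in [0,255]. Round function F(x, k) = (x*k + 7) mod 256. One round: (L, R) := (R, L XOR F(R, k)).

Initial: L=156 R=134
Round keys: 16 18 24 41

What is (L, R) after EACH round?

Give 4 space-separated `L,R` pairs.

Answer: 134,251 251,43 43,244 244,48

Derivation:
Round 1 (k=16): L=134 R=251
Round 2 (k=18): L=251 R=43
Round 3 (k=24): L=43 R=244
Round 4 (k=41): L=244 R=48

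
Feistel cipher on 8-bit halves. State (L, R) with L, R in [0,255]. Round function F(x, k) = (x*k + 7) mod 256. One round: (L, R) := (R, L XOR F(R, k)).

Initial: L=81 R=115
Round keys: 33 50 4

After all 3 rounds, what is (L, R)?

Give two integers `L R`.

Round 1 (k=33): L=115 R=139
Round 2 (k=50): L=139 R=94
Round 3 (k=4): L=94 R=244

Answer: 94 244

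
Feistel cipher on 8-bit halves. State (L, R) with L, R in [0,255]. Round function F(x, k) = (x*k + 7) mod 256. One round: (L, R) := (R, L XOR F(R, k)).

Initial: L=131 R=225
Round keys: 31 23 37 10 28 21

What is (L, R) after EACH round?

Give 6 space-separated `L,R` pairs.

Answer: 225,197 197,91 91,235 235,110 110,228 228,213

Derivation:
Round 1 (k=31): L=225 R=197
Round 2 (k=23): L=197 R=91
Round 3 (k=37): L=91 R=235
Round 4 (k=10): L=235 R=110
Round 5 (k=28): L=110 R=228
Round 6 (k=21): L=228 R=213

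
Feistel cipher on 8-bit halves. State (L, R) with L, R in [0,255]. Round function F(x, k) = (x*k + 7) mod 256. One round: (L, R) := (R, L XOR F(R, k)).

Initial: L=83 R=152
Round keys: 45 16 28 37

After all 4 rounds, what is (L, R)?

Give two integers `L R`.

Round 1 (k=45): L=152 R=236
Round 2 (k=16): L=236 R=95
Round 3 (k=28): L=95 R=135
Round 4 (k=37): L=135 R=213

Answer: 135 213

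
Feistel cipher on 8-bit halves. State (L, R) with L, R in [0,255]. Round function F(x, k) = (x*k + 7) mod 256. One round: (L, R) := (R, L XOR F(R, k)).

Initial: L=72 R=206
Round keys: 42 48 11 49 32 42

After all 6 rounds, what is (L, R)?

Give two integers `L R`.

Answer: 230 226

Derivation:
Round 1 (k=42): L=206 R=155
Round 2 (k=48): L=155 R=217
Round 3 (k=11): L=217 R=193
Round 4 (k=49): L=193 R=33
Round 5 (k=32): L=33 R=230
Round 6 (k=42): L=230 R=226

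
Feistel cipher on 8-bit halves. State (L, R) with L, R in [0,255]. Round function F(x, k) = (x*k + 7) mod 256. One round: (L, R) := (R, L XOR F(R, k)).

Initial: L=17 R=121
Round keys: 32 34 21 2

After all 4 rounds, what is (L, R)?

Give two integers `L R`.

Round 1 (k=32): L=121 R=54
Round 2 (k=34): L=54 R=74
Round 3 (k=21): L=74 R=47
Round 4 (k=2): L=47 R=47

Answer: 47 47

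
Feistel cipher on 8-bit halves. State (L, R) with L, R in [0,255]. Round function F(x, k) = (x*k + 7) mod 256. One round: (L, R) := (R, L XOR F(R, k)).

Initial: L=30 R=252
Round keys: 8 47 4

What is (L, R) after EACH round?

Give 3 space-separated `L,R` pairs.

Answer: 252,249 249,66 66,246

Derivation:
Round 1 (k=8): L=252 R=249
Round 2 (k=47): L=249 R=66
Round 3 (k=4): L=66 R=246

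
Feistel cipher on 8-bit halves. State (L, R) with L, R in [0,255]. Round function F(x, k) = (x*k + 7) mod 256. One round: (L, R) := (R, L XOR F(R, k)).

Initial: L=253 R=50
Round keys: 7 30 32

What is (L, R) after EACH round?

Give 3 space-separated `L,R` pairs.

Round 1 (k=7): L=50 R=152
Round 2 (k=30): L=152 R=229
Round 3 (k=32): L=229 R=63

Answer: 50,152 152,229 229,63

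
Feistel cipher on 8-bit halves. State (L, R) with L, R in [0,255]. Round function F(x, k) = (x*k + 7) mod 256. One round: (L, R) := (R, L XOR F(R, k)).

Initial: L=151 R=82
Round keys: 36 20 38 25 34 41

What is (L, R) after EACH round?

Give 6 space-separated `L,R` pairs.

Answer: 82,24 24,181 181,253 253,9 9,196 196,98

Derivation:
Round 1 (k=36): L=82 R=24
Round 2 (k=20): L=24 R=181
Round 3 (k=38): L=181 R=253
Round 4 (k=25): L=253 R=9
Round 5 (k=34): L=9 R=196
Round 6 (k=41): L=196 R=98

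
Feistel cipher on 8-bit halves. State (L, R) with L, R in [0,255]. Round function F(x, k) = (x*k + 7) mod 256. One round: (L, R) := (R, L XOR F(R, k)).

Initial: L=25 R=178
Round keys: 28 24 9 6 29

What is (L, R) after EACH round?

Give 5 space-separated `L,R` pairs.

Answer: 178,102 102,37 37,50 50,22 22,183

Derivation:
Round 1 (k=28): L=178 R=102
Round 2 (k=24): L=102 R=37
Round 3 (k=9): L=37 R=50
Round 4 (k=6): L=50 R=22
Round 5 (k=29): L=22 R=183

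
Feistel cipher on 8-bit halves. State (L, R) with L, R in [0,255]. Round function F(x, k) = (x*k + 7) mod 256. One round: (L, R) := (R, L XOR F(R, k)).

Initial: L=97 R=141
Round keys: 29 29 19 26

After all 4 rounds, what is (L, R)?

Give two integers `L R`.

Answer: 83 252

Derivation:
Round 1 (k=29): L=141 R=97
Round 2 (k=29): L=97 R=137
Round 3 (k=19): L=137 R=83
Round 4 (k=26): L=83 R=252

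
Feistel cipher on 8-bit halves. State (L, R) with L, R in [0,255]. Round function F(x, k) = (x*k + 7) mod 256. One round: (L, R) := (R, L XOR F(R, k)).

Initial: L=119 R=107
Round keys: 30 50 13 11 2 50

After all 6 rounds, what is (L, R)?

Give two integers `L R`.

Round 1 (k=30): L=107 R=230
Round 2 (k=50): L=230 R=152
Round 3 (k=13): L=152 R=89
Round 4 (k=11): L=89 R=66
Round 5 (k=2): L=66 R=210
Round 6 (k=50): L=210 R=73

Answer: 210 73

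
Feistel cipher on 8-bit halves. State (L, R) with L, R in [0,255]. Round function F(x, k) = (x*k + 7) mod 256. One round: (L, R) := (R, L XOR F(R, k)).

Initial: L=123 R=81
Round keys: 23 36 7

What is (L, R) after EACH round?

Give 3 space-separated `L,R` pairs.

Answer: 81,53 53,42 42,24

Derivation:
Round 1 (k=23): L=81 R=53
Round 2 (k=36): L=53 R=42
Round 3 (k=7): L=42 R=24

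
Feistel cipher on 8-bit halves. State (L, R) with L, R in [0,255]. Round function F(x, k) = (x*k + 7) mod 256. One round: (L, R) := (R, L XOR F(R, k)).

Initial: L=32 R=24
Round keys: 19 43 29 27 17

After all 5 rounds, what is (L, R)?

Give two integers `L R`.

Answer: 71 186

Derivation:
Round 1 (k=19): L=24 R=239
Round 2 (k=43): L=239 R=52
Round 3 (k=29): L=52 R=4
Round 4 (k=27): L=4 R=71
Round 5 (k=17): L=71 R=186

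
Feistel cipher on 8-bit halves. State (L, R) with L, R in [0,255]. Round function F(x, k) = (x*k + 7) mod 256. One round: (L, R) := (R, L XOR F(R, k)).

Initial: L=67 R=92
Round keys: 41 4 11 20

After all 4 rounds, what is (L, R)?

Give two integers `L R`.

Answer: 112 156

Derivation:
Round 1 (k=41): L=92 R=128
Round 2 (k=4): L=128 R=91
Round 3 (k=11): L=91 R=112
Round 4 (k=20): L=112 R=156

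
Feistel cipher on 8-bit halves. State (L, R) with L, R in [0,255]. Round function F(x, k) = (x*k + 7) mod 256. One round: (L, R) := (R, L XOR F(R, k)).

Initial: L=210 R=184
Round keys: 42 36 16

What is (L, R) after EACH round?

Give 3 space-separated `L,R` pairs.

Round 1 (k=42): L=184 R=229
Round 2 (k=36): L=229 R=131
Round 3 (k=16): L=131 R=210

Answer: 184,229 229,131 131,210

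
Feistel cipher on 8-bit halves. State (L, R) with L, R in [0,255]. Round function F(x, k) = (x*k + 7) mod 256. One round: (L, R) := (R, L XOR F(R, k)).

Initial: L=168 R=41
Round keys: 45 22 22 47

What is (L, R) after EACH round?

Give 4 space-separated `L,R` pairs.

Answer: 41,148 148,150 150,127 127,206

Derivation:
Round 1 (k=45): L=41 R=148
Round 2 (k=22): L=148 R=150
Round 3 (k=22): L=150 R=127
Round 4 (k=47): L=127 R=206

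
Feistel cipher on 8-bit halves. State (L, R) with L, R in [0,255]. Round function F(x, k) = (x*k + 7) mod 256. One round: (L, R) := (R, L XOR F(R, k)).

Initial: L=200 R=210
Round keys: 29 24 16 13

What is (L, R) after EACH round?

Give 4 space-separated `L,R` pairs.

Answer: 210,25 25,141 141,206 206,240

Derivation:
Round 1 (k=29): L=210 R=25
Round 2 (k=24): L=25 R=141
Round 3 (k=16): L=141 R=206
Round 4 (k=13): L=206 R=240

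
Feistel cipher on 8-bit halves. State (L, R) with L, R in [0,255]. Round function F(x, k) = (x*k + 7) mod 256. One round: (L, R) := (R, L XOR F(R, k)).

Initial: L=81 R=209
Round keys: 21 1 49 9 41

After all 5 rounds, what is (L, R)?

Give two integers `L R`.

Answer: 149 213

Derivation:
Round 1 (k=21): L=209 R=125
Round 2 (k=1): L=125 R=85
Round 3 (k=49): L=85 R=49
Round 4 (k=9): L=49 R=149
Round 5 (k=41): L=149 R=213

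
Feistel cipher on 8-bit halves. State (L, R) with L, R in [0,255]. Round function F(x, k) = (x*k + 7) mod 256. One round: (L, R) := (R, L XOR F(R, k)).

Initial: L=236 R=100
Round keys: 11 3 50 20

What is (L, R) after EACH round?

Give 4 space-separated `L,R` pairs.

Round 1 (k=11): L=100 R=191
Round 2 (k=3): L=191 R=32
Round 3 (k=50): L=32 R=248
Round 4 (k=20): L=248 R=71

Answer: 100,191 191,32 32,248 248,71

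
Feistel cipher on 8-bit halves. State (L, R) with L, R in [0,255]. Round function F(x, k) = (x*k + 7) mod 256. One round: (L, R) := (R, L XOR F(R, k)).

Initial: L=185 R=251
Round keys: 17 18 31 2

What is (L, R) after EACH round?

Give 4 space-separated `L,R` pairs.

Round 1 (k=17): L=251 R=11
Round 2 (k=18): L=11 R=54
Round 3 (k=31): L=54 R=154
Round 4 (k=2): L=154 R=13

Answer: 251,11 11,54 54,154 154,13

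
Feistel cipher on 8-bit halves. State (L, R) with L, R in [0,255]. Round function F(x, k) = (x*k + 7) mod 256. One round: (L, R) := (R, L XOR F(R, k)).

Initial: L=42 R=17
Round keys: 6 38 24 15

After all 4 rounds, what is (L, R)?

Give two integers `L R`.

Answer: 64 71

Derivation:
Round 1 (k=6): L=17 R=71
Round 2 (k=38): L=71 R=128
Round 3 (k=24): L=128 R=64
Round 4 (k=15): L=64 R=71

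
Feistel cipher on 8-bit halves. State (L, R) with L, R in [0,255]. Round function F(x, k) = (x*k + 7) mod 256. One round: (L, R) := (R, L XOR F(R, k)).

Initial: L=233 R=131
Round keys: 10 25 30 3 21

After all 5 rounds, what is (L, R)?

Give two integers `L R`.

Round 1 (k=10): L=131 R=204
Round 2 (k=25): L=204 R=112
Round 3 (k=30): L=112 R=235
Round 4 (k=3): L=235 R=184
Round 5 (k=21): L=184 R=244

Answer: 184 244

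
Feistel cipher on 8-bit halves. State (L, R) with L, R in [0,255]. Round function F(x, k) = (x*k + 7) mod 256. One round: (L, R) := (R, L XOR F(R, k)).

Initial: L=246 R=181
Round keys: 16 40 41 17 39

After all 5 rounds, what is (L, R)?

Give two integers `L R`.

Answer: 141 146

Derivation:
Round 1 (k=16): L=181 R=161
Round 2 (k=40): L=161 R=154
Round 3 (k=41): L=154 R=16
Round 4 (k=17): L=16 R=141
Round 5 (k=39): L=141 R=146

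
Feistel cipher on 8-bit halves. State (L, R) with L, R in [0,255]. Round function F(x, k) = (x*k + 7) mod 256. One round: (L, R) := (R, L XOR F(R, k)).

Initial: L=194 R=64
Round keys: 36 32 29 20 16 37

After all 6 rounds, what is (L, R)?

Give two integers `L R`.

Round 1 (k=36): L=64 R=197
Round 2 (k=32): L=197 R=231
Round 3 (k=29): L=231 R=247
Round 4 (k=20): L=247 R=180
Round 5 (k=16): L=180 R=176
Round 6 (k=37): L=176 R=195

Answer: 176 195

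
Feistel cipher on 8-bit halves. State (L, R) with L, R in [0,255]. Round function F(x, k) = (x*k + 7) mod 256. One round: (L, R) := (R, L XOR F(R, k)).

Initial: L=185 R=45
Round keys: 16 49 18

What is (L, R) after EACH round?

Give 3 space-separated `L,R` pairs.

Answer: 45,110 110,56 56,153

Derivation:
Round 1 (k=16): L=45 R=110
Round 2 (k=49): L=110 R=56
Round 3 (k=18): L=56 R=153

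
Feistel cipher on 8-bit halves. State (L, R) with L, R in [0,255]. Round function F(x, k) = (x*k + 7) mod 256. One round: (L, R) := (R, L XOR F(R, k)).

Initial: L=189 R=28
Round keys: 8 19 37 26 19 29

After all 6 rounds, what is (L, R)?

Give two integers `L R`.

Round 1 (k=8): L=28 R=90
Round 2 (k=19): L=90 R=169
Round 3 (k=37): L=169 R=46
Round 4 (k=26): L=46 R=26
Round 5 (k=19): L=26 R=219
Round 6 (k=29): L=219 R=204

Answer: 219 204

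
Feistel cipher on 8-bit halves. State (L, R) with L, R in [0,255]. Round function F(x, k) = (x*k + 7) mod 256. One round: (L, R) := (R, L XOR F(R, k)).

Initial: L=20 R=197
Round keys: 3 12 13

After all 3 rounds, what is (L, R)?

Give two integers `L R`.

Answer: 218 91

Derivation:
Round 1 (k=3): L=197 R=66
Round 2 (k=12): L=66 R=218
Round 3 (k=13): L=218 R=91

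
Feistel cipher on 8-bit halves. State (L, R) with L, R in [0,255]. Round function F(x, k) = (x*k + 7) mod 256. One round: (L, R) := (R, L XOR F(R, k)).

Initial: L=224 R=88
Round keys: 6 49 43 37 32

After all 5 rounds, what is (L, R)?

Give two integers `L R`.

Round 1 (k=6): L=88 R=247
Round 2 (k=49): L=247 R=22
Round 3 (k=43): L=22 R=78
Round 4 (k=37): L=78 R=91
Round 5 (k=32): L=91 R=41

Answer: 91 41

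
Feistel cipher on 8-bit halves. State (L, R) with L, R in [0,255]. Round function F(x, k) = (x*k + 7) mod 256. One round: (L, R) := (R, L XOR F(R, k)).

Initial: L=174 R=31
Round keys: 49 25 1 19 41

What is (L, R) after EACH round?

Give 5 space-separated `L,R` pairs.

Round 1 (k=49): L=31 R=88
Round 2 (k=25): L=88 R=128
Round 3 (k=1): L=128 R=223
Round 4 (k=19): L=223 R=20
Round 5 (k=41): L=20 R=228

Answer: 31,88 88,128 128,223 223,20 20,228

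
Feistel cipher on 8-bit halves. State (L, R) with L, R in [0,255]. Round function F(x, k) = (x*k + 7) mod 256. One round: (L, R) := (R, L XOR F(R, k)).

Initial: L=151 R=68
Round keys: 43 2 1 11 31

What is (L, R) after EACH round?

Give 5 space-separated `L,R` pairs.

Round 1 (k=43): L=68 R=228
Round 2 (k=2): L=228 R=139
Round 3 (k=1): L=139 R=118
Round 4 (k=11): L=118 R=146
Round 5 (k=31): L=146 R=195

Answer: 68,228 228,139 139,118 118,146 146,195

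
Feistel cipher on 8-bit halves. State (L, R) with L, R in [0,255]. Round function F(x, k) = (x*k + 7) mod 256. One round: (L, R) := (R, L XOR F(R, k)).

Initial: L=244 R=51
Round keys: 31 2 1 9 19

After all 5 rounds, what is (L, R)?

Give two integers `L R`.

Answer: 238 202

Derivation:
Round 1 (k=31): L=51 R=192
Round 2 (k=2): L=192 R=180
Round 3 (k=1): L=180 R=123
Round 4 (k=9): L=123 R=238
Round 5 (k=19): L=238 R=202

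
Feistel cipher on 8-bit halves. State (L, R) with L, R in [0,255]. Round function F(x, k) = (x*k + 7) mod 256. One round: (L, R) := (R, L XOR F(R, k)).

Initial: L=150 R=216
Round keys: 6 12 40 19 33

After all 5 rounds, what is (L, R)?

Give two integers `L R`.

Round 1 (k=6): L=216 R=129
Round 2 (k=12): L=129 R=203
Round 3 (k=40): L=203 R=62
Round 4 (k=19): L=62 R=106
Round 5 (k=33): L=106 R=143

Answer: 106 143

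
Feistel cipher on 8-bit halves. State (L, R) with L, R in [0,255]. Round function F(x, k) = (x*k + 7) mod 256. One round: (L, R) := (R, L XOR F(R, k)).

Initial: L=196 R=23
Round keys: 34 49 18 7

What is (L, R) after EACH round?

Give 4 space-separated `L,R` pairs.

Answer: 23,209 209,31 31,228 228,92

Derivation:
Round 1 (k=34): L=23 R=209
Round 2 (k=49): L=209 R=31
Round 3 (k=18): L=31 R=228
Round 4 (k=7): L=228 R=92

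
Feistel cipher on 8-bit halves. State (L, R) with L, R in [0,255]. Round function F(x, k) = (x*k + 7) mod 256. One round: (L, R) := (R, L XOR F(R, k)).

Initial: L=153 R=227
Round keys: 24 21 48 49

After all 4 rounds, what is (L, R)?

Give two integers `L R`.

Round 1 (k=24): L=227 R=214
Round 2 (k=21): L=214 R=118
Round 3 (k=48): L=118 R=241
Round 4 (k=49): L=241 R=94

Answer: 241 94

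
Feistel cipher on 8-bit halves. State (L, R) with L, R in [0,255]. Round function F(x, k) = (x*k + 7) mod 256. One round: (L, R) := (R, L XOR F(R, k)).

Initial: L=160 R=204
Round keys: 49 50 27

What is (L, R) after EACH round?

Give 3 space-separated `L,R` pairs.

Round 1 (k=49): L=204 R=179
Round 2 (k=50): L=179 R=49
Round 3 (k=27): L=49 R=129

Answer: 204,179 179,49 49,129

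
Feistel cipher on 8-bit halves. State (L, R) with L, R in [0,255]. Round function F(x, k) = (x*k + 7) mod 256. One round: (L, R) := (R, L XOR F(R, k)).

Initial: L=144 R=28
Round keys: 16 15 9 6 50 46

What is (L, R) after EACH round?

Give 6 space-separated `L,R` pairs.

Round 1 (k=16): L=28 R=87
Round 2 (k=15): L=87 R=60
Round 3 (k=9): L=60 R=116
Round 4 (k=6): L=116 R=131
Round 5 (k=50): L=131 R=233
Round 6 (k=46): L=233 R=102

Answer: 28,87 87,60 60,116 116,131 131,233 233,102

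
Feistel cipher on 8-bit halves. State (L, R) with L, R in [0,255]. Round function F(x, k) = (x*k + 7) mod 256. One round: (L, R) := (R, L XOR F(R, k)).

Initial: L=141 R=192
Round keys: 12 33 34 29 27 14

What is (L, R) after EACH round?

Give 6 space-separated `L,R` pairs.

Round 1 (k=12): L=192 R=138
Round 2 (k=33): L=138 R=17
Round 3 (k=34): L=17 R=195
Round 4 (k=29): L=195 R=15
Round 5 (k=27): L=15 R=95
Round 6 (k=14): L=95 R=54

Answer: 192,138 138,17 17,195 195,15 15,95 95,54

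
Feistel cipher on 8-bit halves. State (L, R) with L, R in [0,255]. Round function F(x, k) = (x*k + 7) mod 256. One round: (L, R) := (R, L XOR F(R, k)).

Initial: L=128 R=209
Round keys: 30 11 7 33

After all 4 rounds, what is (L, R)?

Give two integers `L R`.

Answer: 149 211

Derivation:
Round 1 (k=30): L=209 R=5
Round 2 (k=11): L=5 R=239
Round 3 (k=7): L=239 R=149
Round 4 (k=33): L=149 R=211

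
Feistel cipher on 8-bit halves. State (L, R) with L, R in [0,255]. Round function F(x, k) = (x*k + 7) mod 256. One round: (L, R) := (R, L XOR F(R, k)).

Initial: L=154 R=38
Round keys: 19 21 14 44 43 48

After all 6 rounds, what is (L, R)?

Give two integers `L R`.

Answer: 96 16

Derivation:
Round 1 (k=19): L=38 R=67
Round 2 (k=21): L=67 R=160
Round 3 (k=14): L=160 R=132
Round 4 (k=44): L=132 R=23
Round 5 (k=43): L=23 R=96
Round 6 (k=48): L=96 R=16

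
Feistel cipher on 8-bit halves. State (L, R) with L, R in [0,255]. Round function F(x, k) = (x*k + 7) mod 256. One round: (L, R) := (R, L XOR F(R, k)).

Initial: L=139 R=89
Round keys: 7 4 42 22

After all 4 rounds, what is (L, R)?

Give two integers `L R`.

Answer: 102 105

Derivation:
Round 1 (k=7): L=89 R=253
Round 2 (k=4): L=253 R=162
Round 3 (k=42): L=162 R=102
Round 4 (k=22): L=102 R=105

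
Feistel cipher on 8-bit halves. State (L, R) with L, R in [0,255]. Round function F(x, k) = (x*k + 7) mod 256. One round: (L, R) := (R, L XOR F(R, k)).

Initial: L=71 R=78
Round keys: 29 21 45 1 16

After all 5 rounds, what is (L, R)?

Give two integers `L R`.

Answer: 216 191

Derivation:
Round 1 (k=29): L=78 R=154
Round 2 (k=21): L=154 R=231
Round 3 (k=45): L=231 R=56
Round 4 (k=1): L=56 R=216
Round 5 (k=16): L=216 R=191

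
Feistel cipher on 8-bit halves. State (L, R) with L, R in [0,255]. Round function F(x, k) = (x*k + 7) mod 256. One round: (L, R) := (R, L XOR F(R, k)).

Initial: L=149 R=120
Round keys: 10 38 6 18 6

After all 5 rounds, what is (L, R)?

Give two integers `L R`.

Round 1 (k=10): L=120 R=34
Round 2 (k=38): L=34 R=107
Round 3 (k=6): L=107 R=171
Round 4 (k=18): L=171 R=102
Round 5 (k=6): L=102 R=192

Answer: 102 192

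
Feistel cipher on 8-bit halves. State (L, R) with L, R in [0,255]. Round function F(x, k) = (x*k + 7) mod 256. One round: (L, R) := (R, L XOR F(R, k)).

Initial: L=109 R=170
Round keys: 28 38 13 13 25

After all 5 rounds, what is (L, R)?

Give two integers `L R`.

Round 1 (k=28): L=170 R=242
Round 2 (k=38): L=242 R=89
Round 3 (k=13): L=89 R=126
Round 4 (k=13): L=126 R=52
Round 5 (k=25): L=52 R=101

Answer: 52 101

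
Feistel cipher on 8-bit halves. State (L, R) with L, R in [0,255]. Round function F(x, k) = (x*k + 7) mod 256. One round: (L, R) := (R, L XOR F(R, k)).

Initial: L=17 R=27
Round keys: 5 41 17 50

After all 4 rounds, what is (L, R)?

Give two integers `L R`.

Round 1 (k=5): L=27 R=159
Round 2 (k=41): L=159 R=101
Round 3 (k=17): L=101 R=35
Round 4 (k=50): L=35 R=184

Answer: 35 184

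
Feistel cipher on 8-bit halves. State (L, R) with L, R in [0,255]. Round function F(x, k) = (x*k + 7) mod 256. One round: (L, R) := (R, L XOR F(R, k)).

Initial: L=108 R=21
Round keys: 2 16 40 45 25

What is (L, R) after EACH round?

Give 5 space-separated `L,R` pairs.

Answer: 21,93 93,194 194,10 10,11 11,16

Derivation:
Round 1 (k=2): L=21 R=93
Round 2 (k=16): L=93 R=194
Round 3 (k=40): L=194 R=10
Round 4 (k=45): L=10 R=11
Round 5 (k=25): L=11 R=16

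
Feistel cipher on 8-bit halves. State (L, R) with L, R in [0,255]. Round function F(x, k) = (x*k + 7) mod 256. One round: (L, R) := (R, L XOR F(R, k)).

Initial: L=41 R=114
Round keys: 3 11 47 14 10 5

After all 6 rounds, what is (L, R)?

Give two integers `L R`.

Answer: 73 198

Derivation:
Round 1 (k=3): L=114 R=116
Round 2 (k=11): L=116 R=113
Round 3 (k=47): L=113 R=178
Round 4 (k=14): L=178 R=178
Round 5 (k=10): L=178 R=73
Round 6 (k=5): L=73 R=198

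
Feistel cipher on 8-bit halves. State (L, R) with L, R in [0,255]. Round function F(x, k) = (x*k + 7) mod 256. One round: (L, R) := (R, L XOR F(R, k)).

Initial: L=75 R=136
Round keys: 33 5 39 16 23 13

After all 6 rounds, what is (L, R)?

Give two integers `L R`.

Answer: 123 146

Derivation:
Round 1 (k=33): L=136 R=196
Round 2 (k=5): L=196 R=83
Round 3 (k=39): L=83 R=104
Round 4 (k=16): L=104 R=212
Round 5 (k=23): L=212 R=123
Round 6 (k=13): L=123 R=146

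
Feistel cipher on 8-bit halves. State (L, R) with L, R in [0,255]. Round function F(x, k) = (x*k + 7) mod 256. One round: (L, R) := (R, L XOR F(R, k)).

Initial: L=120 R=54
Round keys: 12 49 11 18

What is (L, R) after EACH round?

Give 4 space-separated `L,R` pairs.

Answer: 54,247 247,120 120,216 216,79

Derivation:
Round 1 (k=12): L=54 R=247
Round 2 (k=49): L=247 R=120
Round 3 (k=11): L=120 R=216
Round 4 (k=18): L=216 R=79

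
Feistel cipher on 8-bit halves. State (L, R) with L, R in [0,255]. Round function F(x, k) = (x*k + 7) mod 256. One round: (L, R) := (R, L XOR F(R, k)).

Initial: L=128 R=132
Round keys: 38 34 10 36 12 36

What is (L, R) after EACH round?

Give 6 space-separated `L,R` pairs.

Round 1 (k=38): L=132 R=31
Round 2 (k=34): L=31 R=161
Round 3 (k=10): L=161 R=78
Round 4 (k=36): L=78 R=94
Round 5 (k=12): L=94 R=33
Round 6 (k=36): L=33 R=245

Answer: 132,31 31,161 161,78 78,94 94,33 33,245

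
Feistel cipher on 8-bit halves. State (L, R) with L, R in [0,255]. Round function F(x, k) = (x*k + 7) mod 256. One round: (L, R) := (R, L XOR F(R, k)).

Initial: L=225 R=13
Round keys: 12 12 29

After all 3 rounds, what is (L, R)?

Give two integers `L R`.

Answer: 18 83

Derivation:
Round 1 (k=12): L=13 R=66
Round 2 (k=12): L=66 R=18
Round 3 (k=29): L=18 R=83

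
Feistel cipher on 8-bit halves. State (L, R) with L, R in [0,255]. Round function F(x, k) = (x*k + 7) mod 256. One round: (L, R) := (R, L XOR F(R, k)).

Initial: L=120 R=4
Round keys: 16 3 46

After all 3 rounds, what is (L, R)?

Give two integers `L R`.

Answer: 192 184

Derivation:
Round 1 (k=16): L=4 R=63
Round 2 (k=3): L=63 R=192
Round 3 (k=46): L=192 R=184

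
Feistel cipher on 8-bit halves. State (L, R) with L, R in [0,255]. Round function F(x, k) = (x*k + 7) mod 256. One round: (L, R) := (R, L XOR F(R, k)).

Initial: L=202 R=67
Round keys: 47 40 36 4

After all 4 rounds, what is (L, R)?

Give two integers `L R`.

Answer: 201 223

Derivation:
Round 1 (k=47): L=67 R=158
Round 2 (k=40): L=158 R=244
Round 3 (k=36): L=244 R=201
Round 4 (k=4): L=201 R=223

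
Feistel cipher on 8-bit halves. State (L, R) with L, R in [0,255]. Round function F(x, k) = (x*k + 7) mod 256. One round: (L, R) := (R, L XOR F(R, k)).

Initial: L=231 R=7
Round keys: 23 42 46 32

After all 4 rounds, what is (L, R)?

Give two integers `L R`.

Round 1 (k=23): L=7 R=79
Round 2 (k=42): L=79 R=250
Round 3 (k=46): L=250 R=188
Round 4 (k=32): L=188 R=125

Answer: 188 125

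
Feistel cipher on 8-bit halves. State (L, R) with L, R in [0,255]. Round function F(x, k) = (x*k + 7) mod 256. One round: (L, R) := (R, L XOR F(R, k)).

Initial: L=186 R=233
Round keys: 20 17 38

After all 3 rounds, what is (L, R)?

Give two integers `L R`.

Round 1 (k=20): L=233 R=129
Round 2 (k=17): L=129 R=113
Round 3 (k=38): L=113 R=76

Answer: 113 76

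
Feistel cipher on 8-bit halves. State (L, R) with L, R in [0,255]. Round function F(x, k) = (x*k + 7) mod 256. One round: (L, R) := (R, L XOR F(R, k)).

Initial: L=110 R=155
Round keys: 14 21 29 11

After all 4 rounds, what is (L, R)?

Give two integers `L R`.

Answer: 147 97

Derivation:
Round 1 (k=14): L=155 R=239
Round 2 (k=21): L=239 R=57
Round 3 (k=29): L=57 R=147
Round 4 (k=11): L=147 R=97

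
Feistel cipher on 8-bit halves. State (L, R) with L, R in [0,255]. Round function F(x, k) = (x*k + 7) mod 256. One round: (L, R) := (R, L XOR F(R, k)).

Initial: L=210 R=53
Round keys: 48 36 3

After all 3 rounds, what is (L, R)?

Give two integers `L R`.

Answer: 14 20

Derivation:
Round 1 (k=48): L=53 R=37
Round 2 (k=36): L=37 R=14
Round 3 (k=3): L=14 R=20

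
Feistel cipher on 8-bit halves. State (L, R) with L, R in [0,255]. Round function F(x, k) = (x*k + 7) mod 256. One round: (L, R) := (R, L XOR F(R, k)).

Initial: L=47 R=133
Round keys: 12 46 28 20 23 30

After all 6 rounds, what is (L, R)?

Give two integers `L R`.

Answer: 5 116

Derivation:
Round 1 (k=12): L=133 R=108
Round 2 (k=46): L=108 R=234
Round 3 (k=28): L=234 R=243
Round 4 (k=20): L=243 R=233
Round 5 (k=23): L=233 R=5
Round 6 (k=30): L=5 R=116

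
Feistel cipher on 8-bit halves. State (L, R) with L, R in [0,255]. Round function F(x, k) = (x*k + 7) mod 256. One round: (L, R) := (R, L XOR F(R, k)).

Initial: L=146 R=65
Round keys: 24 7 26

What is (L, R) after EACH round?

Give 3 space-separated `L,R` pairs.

Round 1 (k=24): L=65 R=141
Round 2 (k=7): L=141 R=163
Round 3 (k=26): L=163 R=24

Answer: 65,141 141,163 163,24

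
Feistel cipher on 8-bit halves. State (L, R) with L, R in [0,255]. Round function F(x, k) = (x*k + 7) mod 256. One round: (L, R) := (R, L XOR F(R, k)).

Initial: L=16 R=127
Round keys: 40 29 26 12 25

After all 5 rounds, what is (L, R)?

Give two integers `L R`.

Round 1 (k=40): L=127 R=207
Round 2 (k=29): L=207 R=5
Round 3 (k=26): L=5 R=70
Round 4 (k=12): L=70 R=74
Round 5 (k=25): L=74 R=7

Answer: 74 7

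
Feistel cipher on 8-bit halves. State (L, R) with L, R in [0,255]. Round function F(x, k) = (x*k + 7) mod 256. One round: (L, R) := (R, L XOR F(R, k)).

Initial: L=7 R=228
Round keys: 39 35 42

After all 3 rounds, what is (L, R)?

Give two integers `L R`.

Round 1 (k=39): L=228 R=196
Round 2 (k=35): L=196 R=55
Round 3 (k=42): L=55 R=201

Answer: 55 201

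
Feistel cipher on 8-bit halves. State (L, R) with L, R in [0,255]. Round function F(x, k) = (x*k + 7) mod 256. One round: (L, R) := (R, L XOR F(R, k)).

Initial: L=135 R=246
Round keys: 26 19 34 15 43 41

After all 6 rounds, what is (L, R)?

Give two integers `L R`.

Round 1 (k=26): L=246 R=132
Round 2 (k=19): L=132 R=37
Round 3 (k=34): L=37 R=117
Round 4 (k=15): L=117 R=199
Round 5 (k=43): L=199 R=1
Round 6 (k=41): L=1 R=247

Answer: 1 247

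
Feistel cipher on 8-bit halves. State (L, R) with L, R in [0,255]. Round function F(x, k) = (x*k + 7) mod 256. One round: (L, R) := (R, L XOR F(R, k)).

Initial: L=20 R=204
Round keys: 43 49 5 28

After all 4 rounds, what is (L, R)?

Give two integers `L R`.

Answer: 182 21

Derivation:
Round 1 (k=43): L=204 R=95
Round 2 (k=49): L=95 R=250
Round 3 (k=5): L=250 R=182
Round 4 (k=28): L=182 R=21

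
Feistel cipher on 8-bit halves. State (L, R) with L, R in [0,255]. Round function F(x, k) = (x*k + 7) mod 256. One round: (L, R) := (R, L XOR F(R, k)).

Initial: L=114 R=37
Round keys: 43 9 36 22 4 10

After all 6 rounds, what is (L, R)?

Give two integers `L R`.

Answer: 80 152

Derivation:
Round 1 (k=43): L=37 R=76
Round 2 (k=9): L=76 R=150
Round 3 (k=36): L=150 R=83
Round 4 (k=22): L=83 R=191
Round 5 (k=4): L=191 R=80
Round 6 (k=10): L=80 R=152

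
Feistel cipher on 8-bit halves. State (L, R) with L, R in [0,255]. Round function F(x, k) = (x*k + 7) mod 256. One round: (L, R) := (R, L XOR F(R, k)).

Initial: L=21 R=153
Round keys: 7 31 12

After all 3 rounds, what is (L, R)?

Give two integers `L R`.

Answer: 221 64

Derivation:
Round 1 (k=7): L=153 R=35
Round 2 (k=31): L=35 R=221
Round 3 (k=12): L=221 R=64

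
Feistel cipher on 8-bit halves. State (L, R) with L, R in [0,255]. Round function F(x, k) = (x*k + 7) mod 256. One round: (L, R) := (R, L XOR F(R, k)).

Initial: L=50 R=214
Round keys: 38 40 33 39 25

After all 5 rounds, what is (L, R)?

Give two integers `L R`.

Answer: 111 71

Derivation:
Round 1 (k=38): L=214 R=249
Round 2 (k=40): L=249 R=57
Round 3 (k=33): L=57 R=153
Round 4 (k=39): L=153 R=111
Round 5 (k=25): L=111 R=71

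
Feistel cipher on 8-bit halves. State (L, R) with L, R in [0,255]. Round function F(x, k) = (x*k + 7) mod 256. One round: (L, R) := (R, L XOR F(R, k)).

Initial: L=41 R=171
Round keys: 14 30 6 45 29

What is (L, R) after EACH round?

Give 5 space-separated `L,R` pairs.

Answer: 171,72 72,220 220,103 103,254 254,170

Derivation:
Round 1 (k=14): L=171 R=72
Round 2 (k=30): L=72 R=220
Round 3 (k=6): L=220 R=103
Round 4 (k=45): L=103 R=254
Round 5 (k=29): L=254 R=170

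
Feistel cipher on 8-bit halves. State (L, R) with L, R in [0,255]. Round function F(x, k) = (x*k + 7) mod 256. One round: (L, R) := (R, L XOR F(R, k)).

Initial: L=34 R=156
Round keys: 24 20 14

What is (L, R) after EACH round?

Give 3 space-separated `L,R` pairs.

Answer: 156,133 133,247 247,12

Derivation:
Round 1 (k=24): L=156 R=133
Round 2 (k=20): L=133 R=247
Round 3 (k=14): L=247 R=12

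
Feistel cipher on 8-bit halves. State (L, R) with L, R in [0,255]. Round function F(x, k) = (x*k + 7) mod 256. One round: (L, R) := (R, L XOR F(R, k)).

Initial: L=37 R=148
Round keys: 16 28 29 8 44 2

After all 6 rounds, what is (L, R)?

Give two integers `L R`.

Answer: 147 33

Derivation:
Round 1 (k=16): L=148 R=98
Round 2 (k=28): L=98 R=43
Round 3 (k=29): L=43 R=132
Round 4 (k=8): L=132 R=12
Round 5 (k=44): L=12 R=147
Round 6 (k=2): L=147 R=33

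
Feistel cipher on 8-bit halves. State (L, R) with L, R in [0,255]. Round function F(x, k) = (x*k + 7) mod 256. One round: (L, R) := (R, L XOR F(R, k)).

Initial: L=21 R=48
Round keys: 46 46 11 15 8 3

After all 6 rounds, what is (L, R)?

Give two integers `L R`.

Round 1 (k=46): L=48 R=178
Round 2 (k=46): L=178 R=51
Round 3 (k=11): L=51 R=138
Round 4 (k=15): L=138 R=46
Round 5 (k=8): L=46 R=253
Round 6 (k=3): L=253 R=208

Answer: 253 208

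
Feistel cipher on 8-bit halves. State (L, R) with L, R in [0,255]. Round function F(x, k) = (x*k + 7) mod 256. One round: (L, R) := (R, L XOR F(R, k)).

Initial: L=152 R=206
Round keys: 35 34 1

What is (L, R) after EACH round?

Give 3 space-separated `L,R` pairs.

Round 1 (k=35): L=206 R=169
Round 2 (k=34): L=169 R=183
Round 3 (k=1): L=183 R=23

Answer: 206,169 169,183 183,23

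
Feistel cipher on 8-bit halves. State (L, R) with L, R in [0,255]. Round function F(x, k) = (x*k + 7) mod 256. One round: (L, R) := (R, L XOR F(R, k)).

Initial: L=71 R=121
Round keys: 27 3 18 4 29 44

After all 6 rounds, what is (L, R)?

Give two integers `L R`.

Answer: 31 43

Derivation:
Round 1 (k=27): L=121 R=141
Round 2 (k=3): L=141 R=215
Round 3 (k=18): L=215 R=168
Round 4 (k=4): L=168 R=112
Round 5 (k=29): L=112 R=31
Round 6 (k=44): L=31 R=43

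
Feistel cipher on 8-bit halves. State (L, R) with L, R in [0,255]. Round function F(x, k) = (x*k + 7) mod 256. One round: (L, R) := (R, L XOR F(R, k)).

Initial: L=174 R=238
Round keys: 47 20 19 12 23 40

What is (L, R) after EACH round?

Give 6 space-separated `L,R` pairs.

Round 1 (k=47): L=238 R=23
Round 2 (k=20): L=23 R=61
Round 3 (k=19): L=61 R=153
Round 4 (k=12): L=153 R=14
Round 5 (k=23): L=14 R=208
Round 6 (k=40): L=208 R=137

Answer: 238,23 23,61 61,153 153,14 14,208 208,137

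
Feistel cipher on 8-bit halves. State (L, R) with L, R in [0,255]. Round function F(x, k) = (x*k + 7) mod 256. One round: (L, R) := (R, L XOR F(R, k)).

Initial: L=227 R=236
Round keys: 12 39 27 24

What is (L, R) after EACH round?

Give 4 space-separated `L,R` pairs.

Round 1 (k=12): L=236 R=244
Round 2 (k=39): L=244 R=223
Round 3 (k=27): L=223 R=120
Round 4 (k=24): L=120 R=152

Answer: 236,244 244,223 223,120 120,152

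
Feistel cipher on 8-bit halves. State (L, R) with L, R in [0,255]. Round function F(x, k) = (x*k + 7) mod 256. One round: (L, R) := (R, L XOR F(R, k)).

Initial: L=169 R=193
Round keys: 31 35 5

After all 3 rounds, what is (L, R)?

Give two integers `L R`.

Round 1 (k=31): L=193 R=207
Round 2 (k=35): L=207 R=149
Round 3 (k=5): L=149 R=63

Answer: 149 63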